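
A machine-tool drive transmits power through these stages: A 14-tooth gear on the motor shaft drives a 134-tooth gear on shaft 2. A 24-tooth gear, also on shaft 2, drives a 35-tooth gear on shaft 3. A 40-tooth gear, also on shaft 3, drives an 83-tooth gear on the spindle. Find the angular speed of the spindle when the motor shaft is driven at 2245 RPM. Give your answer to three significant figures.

gear mesh 134/14 = 9.5714 → 2245/9.5714 = 234.55 RPM
gear mesh 35/24 = 1.4583 → 234.55/1.4583 = 160.84 RPM
gear mesh 83/40 = 2.075 → 160.84/2.075 = 77.511 RPM

77.5 RPM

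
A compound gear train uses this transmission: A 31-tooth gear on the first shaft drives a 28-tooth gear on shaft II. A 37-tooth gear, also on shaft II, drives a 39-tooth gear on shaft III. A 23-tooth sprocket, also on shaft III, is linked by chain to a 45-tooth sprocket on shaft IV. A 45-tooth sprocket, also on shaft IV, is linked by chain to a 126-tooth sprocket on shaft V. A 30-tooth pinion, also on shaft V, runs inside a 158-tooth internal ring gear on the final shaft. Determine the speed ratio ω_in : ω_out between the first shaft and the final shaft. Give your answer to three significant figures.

Each stage contributes driven/driver: gear mesh 28/31 = 0.90323, gear mesh 39/37 = 1.0541, chain 45/23 = 1.9565, chain 126/45 = 2.8, internal gear 158/30 = 5.2667.
Overall: 0.90323 × 1.0541 × 1.9565 × 2.8 × 5.2667 = 27.469.

27.5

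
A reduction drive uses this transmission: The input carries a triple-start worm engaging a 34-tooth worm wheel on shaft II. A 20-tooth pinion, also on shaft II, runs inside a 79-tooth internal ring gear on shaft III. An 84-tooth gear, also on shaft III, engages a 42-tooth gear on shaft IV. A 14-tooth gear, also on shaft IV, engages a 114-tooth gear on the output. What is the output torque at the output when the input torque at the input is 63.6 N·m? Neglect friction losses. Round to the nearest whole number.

11592 N·m

After the worm (34/3): 63.6 × 11.333 = 720.8 N·m
After the internal gear (79/20): 720.8 × 3.95 = 2847.2 N·m
After the gear mesh (42/84): 2847.2 × 0.5 = 1423.6 N·m
After the gear mesh (114/14): 1423.6 × 8.1429 = 11592 N·m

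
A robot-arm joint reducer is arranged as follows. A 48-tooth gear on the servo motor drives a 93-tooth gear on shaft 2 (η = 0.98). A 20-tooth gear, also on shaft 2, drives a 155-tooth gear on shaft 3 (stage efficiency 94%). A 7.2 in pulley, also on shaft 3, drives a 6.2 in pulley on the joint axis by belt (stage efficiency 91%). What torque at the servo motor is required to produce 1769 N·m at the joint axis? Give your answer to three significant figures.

Overall ratio R = 1.9375 × 7.75 × 0.86111 = 12.93; overall efficiency η = 0.98 × 0.94 × 0.91 = 0.8383.
Input torque = output torque / (R × η) = 1769 / (12.93 × 0.8383) = 163.2 N·m.

163 N·m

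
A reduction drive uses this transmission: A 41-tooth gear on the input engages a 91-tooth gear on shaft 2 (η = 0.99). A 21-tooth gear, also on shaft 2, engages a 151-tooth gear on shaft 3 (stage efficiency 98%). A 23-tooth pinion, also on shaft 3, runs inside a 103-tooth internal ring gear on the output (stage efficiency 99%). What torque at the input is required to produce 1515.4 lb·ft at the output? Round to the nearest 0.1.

22.1 lb·ft

Overall ratio R = 2.2195 × 7.1905 × 4.4783 = 71.47; overall efficiency η = 0.99 × 0.98 × 0.99 = 0.9605.
Input torque = output torque / (R × η) = 1515.4 / (71.47 × 0.9605) = 22.075 lb·ft.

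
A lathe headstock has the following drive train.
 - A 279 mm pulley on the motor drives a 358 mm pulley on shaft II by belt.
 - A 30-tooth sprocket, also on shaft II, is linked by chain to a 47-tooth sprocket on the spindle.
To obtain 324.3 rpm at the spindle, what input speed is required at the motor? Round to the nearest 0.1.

Overall ratio R = 1.2832 × 1.5667 = 2.0103.
Required input speed = output speed × R = 324.3 × 2.0103 = 651.93 rpm.

651.9 rpm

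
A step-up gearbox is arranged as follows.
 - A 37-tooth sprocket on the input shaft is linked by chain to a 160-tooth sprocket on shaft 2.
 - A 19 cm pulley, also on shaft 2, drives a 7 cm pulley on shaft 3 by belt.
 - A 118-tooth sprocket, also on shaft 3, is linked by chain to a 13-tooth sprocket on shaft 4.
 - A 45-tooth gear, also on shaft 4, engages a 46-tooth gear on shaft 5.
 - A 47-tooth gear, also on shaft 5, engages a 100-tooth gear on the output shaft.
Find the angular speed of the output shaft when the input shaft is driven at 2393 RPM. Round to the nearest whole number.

Chain: ratio = 160/37 = 4.3243, so shaft 2 turns at 2393 / 4.3243 = 553.38 RPM.
Belt: ratio = 7/19 = 0.36842, so shaft 3 turns at 553.38 / 0.36842 = 1502 RPM.
Chain: ratio = 13/118 = 0.11017, so shaft 4 turns at 1502 / 0.11017 = 13634 RPM.
Gear mesh: ratio = 46/45 = 1.0222, so shaft 5 turns at 13634 / 1.0222 = 13337 RPM.
Gear mesh: ratio = 100/47 = 2.1277, so the output shaft turns at 13337 / 2.1277 = 6268.6 RPM.

6269 RPM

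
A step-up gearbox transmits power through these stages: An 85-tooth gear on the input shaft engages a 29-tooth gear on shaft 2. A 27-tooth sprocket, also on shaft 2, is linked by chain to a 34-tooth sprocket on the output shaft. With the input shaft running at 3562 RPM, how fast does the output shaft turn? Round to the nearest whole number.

Gear mesh: ratio = 29/85 = 0.34118, so shaft 2 turns at 3562 / 0.34118 = 10440 RPM.
Chain: ratio = 34/27 = 1.2593, so the output shaft turns at 10440 / 1.2593 = 8290.9 RPM.

8291 RPM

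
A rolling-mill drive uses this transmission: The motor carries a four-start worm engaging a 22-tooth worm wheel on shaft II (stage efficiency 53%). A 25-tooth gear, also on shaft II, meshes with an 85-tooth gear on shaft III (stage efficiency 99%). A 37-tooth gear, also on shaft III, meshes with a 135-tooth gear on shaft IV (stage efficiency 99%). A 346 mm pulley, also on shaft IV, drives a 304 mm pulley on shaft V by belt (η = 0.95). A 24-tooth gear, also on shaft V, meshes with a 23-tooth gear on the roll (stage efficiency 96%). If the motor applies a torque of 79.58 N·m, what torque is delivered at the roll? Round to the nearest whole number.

Worm: ratio = 22/4 = 5.5; torque at shaft II = 79.58 × 5.5 × 0.53 = 231.98 N·m.
Gear mesh: ratio = 85/25 = 3.4; torque at shaft III = 231.98 × 3.4 × 0.99 = 780.83 N·m.
Gear mesh: ratio = 135/37 = 3.6486; torque at shaft IV = 780.83 × 3.6486 × 0.99 = 2820.5 N·m.
Belt: ratio = 304/346 = 0.87861; torque at shaft V = 2820.5 × 0.87861 × 0.95 = 2354.2 N·m.
Gear mesh: ratio = 23/24 = 0.95833; torque at the roll = 2354.2 × 0.95833 × 0.96 = 2165.9 N·m.

2166 N·m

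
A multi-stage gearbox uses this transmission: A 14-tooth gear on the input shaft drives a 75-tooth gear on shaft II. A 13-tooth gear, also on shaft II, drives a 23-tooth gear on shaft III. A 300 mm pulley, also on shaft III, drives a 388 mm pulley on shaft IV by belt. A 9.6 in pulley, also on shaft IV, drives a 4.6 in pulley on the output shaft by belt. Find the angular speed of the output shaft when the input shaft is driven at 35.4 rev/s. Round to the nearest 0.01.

6.03 rev/s

Gear mesh: ratio = 75/14 = 5.3571, so shaft II turns at 35.4 / 5.3571 = 6.608 rev/s.
Gear mesh: ratio = 23/13 = 1.7692, so shaft III turns at 6.608 / 1.7692 = 3.735 rev/s.
Belt: ratio = 388/300 = 1.2933, so shaft IV turns at 3.735 / 1.2933 = 2.8879 rev/s.
Belt: ratio = 4.6/9.6 = 0.47917, so the output shaft turns at 2.8879 / 0.47917 = 6.0268 rev/s.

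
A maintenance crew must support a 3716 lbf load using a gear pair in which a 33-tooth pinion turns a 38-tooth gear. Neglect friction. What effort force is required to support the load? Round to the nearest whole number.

3227 lbf

Gear pair MA = 38/33 = 1.1515.
Effort = load / MA = 3716 / 1.1515 = 3227.1 lbf.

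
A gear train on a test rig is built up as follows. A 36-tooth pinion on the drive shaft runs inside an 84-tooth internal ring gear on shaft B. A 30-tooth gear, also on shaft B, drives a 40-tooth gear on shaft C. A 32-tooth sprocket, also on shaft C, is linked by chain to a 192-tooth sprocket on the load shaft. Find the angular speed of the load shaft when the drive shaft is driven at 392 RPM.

Internal gear: ratio = 84/36 = 2.3333, so shaft B turns at 392 / 2.3333 = 168 RPM.
Gear mesh: ratio = 40/30 = 1.3333, so shaft C turns at 168 / 1.3333 = 126 RPM.
Chain: ratio = 192/32 = 6, so the load shaft turns at 126 / 6 = 21 RPM.

21 RPM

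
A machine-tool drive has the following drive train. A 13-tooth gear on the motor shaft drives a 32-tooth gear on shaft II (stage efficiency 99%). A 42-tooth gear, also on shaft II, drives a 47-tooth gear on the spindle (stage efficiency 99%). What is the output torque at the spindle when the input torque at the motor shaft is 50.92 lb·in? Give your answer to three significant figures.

Gear mesh: ratio = 32/13 = 2.4615; torque at shaft II = 50.92 × 2.4615 × 0.99 = 124.09 lb·in.
Gear mesh: ratio = 47/42 = 1.119; torque at the spindle = 124.09 × 1.119 × 0.99 = 137.47 lb·in.

137 lb·in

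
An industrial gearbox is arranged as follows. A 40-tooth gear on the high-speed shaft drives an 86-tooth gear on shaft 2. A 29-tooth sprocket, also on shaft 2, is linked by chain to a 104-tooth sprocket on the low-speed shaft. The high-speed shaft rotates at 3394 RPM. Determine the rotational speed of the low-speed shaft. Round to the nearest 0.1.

440.2 RPM

gear mesh 86/40 = 2.15 → 3394/2.15 = 1578.6 RPM
chain 104/29 = 3.5862 → 1578.6/3.5862 = 440.19 RPM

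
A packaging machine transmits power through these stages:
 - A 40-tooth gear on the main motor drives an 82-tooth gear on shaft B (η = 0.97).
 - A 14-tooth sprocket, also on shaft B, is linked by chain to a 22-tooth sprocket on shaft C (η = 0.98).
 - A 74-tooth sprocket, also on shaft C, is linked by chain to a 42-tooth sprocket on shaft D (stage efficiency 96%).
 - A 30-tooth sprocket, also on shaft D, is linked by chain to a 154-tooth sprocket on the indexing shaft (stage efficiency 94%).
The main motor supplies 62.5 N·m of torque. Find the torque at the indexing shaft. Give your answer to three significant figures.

503 N·m

Gear mesh: ratio = 82/40 = 2.05; torque at shaft B = 62.5 × 2.05 × 0.97 = 124.28 N·m.
Chain: ratio = 22/14 = 1.5714; torque at shaft C = 124.28 × 1.5714 × 0.98 = 191.39 N·m.
Chain: ratio = 42/74 = 0.56757; torque at shaft D = 191.39 × 0.56757 × 0.96 = 104.28 N·m.
Chain: ratio = 154/30 = 5.1333; torque at the indexing shaft = 104.28 × 5.1333 × 0.94 = 503.2 N·m.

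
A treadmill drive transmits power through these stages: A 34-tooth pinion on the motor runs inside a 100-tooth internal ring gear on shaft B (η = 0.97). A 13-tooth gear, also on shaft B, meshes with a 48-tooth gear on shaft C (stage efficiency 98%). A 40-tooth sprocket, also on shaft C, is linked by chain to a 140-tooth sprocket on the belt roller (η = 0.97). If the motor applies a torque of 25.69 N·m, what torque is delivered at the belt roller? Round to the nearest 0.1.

900.4 N·m

Internal gear: ratio = 100/34 = 2.9412; torque at shaft B = 25.69 × 2.9412 × 0.97 = 73.292 N·m.
Gear mesh: ratio = 48/13 = 3.6923; torque at shaft C = 73.292 × 3.6923 × 0.98 = 265.2 N·m.
Chain: ratio = 140/40 = 3.5; torque at the belt roller = 265.2 × 3.5 × 0.97 = 900.37 N·m.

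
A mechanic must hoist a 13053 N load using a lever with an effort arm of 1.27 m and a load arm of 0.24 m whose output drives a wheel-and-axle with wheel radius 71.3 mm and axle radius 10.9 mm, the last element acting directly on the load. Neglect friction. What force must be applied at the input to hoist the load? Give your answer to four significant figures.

377.1 N

Lever MA = effort arm / load arm = 1.27/0.24 = 5.2917.
Wheel-and-axle MA = R/r = 71.3/10.9 = 6.5413.
Combined ideal MA = 5.2917 × 6.5413 = 34.614.
Effort = load / MA = 13053 / 34.614 = 377.1 N.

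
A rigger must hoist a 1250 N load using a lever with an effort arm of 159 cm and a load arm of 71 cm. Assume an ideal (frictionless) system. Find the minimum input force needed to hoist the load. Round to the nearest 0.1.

558.2 N

Lever MA = effort arm / load arm = 159/71 = 2.2394.
Effort = load / MA = 1250 / 2.2394 = 558.18 N.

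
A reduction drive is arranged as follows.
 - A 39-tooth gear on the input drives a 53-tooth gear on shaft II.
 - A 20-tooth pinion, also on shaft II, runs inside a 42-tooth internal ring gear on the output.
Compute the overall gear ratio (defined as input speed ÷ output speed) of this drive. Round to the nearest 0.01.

2.85

Each stage contributes driven/driver: gear mesh 53/39 = 1.359, internal gear 42/20 = 2.1.
Overall: 1.359 × 2.1 = 2.8538.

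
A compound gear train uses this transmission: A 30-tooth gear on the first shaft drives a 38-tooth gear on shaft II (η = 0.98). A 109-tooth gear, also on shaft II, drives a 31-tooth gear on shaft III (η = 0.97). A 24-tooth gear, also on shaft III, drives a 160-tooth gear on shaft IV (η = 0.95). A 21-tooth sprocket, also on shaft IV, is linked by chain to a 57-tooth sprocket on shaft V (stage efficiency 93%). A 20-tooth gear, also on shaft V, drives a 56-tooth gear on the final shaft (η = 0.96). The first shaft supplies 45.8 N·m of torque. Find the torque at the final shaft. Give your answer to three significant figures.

Gear mesh: ratio = 38/30 = 1.2667; torque at shaft II = 45.8 × 1.2667 × 0.98 = 56.853 N·m.
Gear mesh: ratio = 31/109 = 0.2844; torque at shaft III = 56.853 × 0.2844 × 0.97 = 15.684 N·m.
Gear mesh: ratio = 160/24 = 6.6667; torque at shaft IV = 15.684 × 6.6667 × 0.95 = 99.333 N·m.
Chain: ratio = 57/21 = 2.7143; torque at shaft V = 99.333 × 2.7143 × 0.93 = 250.74 N·m.
Gear mesh: ratio = 56/20 = 2.8; torque at the final shaft = 250.74 × 2.8 × 0.96 = 674 N·m.

674 N·m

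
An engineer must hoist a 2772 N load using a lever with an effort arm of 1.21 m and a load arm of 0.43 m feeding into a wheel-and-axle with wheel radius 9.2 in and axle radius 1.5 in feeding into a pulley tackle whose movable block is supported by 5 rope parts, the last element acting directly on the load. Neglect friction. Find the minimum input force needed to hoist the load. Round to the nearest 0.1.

32.1 N

Lever MA = effort arm / load arm = 1.21/0.43 = 2.814.
Wheel-and-axle MA = R/r = 9.2/1.5 = 6.1333.
Block-and-tackle MA = number of supporting rope parts = 5.
Combined ideal MA = 2.814 × 6.1333 × 5 = 86.295.
Effort = load / MA = 2772 / 86.295 = 32.123 N.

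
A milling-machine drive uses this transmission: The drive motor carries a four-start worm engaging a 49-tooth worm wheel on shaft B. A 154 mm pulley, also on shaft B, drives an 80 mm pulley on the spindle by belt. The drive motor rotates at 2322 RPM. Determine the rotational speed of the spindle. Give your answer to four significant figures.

364.9 RPM

worm 49/4 = 12.25 → 2322/12.25 = 189.55 RPM
belt 80/154 = 0.51948 → 189.55/0.51948 = 364.89 RPM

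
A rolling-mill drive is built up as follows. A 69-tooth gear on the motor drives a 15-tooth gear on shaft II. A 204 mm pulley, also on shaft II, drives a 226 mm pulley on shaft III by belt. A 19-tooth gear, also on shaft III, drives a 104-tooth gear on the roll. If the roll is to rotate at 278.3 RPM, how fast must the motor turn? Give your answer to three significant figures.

367 RPM

Overall ratio R = 0.21739 × 1.1078 × 5.4737 = 1.3183.
Required input speed = output speed × R = 278.3 × 1.3183 = 366.87 RPM.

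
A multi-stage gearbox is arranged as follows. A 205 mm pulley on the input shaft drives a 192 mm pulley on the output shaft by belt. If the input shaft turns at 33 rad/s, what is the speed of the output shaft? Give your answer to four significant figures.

Belt: ratio = 192/205 = 0.93659, so the output shaft turns at 33 / 0.93659 = 35.234 rad/s.

35.23 rad/s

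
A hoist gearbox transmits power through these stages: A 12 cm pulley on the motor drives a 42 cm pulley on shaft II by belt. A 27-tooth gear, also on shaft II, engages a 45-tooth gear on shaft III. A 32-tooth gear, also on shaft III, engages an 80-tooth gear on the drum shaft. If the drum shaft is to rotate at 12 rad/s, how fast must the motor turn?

175 rad/s

Overall ratio R = 3.5 × 1.6667 × 2.5 = 14.583.
Required input speed = output speed × R = 12 × 14.583 = 175 rad/s.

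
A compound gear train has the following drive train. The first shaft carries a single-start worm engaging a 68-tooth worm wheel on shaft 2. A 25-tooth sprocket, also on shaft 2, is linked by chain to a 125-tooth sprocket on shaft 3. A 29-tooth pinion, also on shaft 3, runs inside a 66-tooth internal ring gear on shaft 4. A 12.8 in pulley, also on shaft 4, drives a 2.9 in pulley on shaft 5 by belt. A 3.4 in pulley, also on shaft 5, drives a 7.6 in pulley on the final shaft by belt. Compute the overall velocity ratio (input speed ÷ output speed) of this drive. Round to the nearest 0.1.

391.9

Each stage contributes driven/driver: worm 68/1 = 68, chain 125/25 = 5, internal gear 66/29 = 2.2759, belt 2.9/12.8 = 0.22656, belt 7.6/3.4 = 2.2353.
Overall: 68 × 5 × 2.2759 × 0.22656 × 2.2353 = 391.87.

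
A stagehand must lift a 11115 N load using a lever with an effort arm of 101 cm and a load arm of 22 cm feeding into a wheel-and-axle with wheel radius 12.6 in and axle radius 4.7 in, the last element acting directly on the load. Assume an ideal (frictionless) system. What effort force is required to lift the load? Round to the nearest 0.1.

903.1 N

Lever MA = effort arm / load arm = 101/22 = 4.5909.
Wheel-and-axle MA = R/r = 12.6/4.7 = 2.6809.
Combined ideal MA = 4.5909 × 2.6809 = 12.308.
Effort = load / MA = 11115 / 12.308 = 903.1 N.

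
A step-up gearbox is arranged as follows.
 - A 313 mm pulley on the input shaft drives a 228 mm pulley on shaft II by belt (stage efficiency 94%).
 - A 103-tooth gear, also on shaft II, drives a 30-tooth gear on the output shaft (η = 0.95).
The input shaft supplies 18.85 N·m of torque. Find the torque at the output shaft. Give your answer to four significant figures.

3.571 N·m

belt 228/313 = 0.72843 → τ = 18.85·0.72843·0.94 = 12.907 N·m
gear mesh 30/103 = 0.29126 → τ = 12.907·0.29126·0.95 = 3.5714 N·m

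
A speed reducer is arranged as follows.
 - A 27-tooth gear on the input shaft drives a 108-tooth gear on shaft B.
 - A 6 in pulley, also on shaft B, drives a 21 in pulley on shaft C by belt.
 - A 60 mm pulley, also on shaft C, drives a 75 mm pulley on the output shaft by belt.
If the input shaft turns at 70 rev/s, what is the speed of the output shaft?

gear mesh 108/27 = 4 → 70/4 = 17.5 rev/s
belt 21/6 = 3.5 → 17.5/3.5 = 5 rev/s
belt 75/60 = 1.25 → 5/1.25 = 4 rev/s

4 rev/s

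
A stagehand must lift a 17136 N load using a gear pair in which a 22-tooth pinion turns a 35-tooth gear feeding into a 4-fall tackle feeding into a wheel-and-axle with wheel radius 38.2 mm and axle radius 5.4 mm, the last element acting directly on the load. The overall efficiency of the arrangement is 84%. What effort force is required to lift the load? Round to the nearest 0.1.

Gear pair MA = 35/22 = 1.5909.
Block-and-tackle MA = number of supporting rope parts = 4.
Wheel-and-axle MA = R/r = 38.2/5.4 = 7.0741.
Combined ideal MA = 1.5909 × 4 × 7.0741 = 45.017.
Actual MA = 45.017 × 0.84 = 37.814.
Effort = load / actual MA = 17136 / 37.814 = 453.16 N.

453.2 N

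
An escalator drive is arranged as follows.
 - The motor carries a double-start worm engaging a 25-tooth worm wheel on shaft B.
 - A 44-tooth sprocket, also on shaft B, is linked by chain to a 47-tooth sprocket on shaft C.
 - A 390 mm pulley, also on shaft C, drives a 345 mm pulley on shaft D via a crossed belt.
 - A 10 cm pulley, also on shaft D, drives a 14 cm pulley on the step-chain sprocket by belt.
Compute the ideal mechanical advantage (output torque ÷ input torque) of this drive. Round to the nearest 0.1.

16.5

Each stage contributes driven/driver: worm 25/2 = 12.5, chain 47/44 = 1.0682, belt 345/390 = 0.88462, belt 14/10 = 1.4.
Overall: 12.5 × 1.0682 × 0.88462 × 1.4 = 16.536.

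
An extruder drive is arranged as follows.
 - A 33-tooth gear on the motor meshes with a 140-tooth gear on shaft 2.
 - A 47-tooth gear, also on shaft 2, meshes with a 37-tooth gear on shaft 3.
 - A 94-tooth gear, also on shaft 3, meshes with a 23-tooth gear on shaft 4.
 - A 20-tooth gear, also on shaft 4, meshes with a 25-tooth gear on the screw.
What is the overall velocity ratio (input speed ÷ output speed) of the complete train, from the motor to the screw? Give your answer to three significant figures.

1.02

Each stage contributes driven/driver: gear mesh 140/33 = 4.2424, gear mesh 37/47 = 0.78723, gear mesh 23/94 = 0.24468, gear mesh 25/20 = 1.25.
Overall: 4.2424 × 0.78723 × 0.24468 × 1.25 = 1.0215.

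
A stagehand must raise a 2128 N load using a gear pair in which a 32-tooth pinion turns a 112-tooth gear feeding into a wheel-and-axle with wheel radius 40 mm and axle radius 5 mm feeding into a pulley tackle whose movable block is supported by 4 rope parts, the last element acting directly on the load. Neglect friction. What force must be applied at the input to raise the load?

19 N

Gear pair MA = 112/32 = 3.5.
Wheel-and-axle MA = R/r = 40/5 = 8.
Block-and-tackle MA = number of supporting rope parts = 4.
Combined ideal MA = 3.5 × 8 × 4 = 112.
Effort = load / MA = 2128 / 112 = 19 N.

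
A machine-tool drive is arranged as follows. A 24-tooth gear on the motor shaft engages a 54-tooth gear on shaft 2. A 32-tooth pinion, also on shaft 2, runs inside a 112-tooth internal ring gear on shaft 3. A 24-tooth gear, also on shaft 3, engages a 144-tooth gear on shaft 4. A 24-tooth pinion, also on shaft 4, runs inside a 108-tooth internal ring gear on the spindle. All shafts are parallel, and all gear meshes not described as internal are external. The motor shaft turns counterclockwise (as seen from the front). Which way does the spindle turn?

counterclockwise

the motor shaft → shaft 2: external mesh, 1 reversal → CW.
shaft 2 → shaft 3: internal mesh, same direction → CW.
shaft 3 → shaft 4: external mesh, 1 reversal → CCW.
shaft 4 → the spindle: internal mesh, same direction → CCW.
2 reversals in total — an even number — so the spindle turns the same way as the motor shaft.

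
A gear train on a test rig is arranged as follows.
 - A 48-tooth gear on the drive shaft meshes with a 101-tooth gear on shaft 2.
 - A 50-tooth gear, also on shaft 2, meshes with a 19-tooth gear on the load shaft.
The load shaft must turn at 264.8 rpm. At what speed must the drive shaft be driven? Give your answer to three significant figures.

Overall ratio R = 2.1042 × 0.38 = 0.79958.
Required input speed = output speed × R = 264.8 × 0.79958 = 211.73 rpm.

212 rpm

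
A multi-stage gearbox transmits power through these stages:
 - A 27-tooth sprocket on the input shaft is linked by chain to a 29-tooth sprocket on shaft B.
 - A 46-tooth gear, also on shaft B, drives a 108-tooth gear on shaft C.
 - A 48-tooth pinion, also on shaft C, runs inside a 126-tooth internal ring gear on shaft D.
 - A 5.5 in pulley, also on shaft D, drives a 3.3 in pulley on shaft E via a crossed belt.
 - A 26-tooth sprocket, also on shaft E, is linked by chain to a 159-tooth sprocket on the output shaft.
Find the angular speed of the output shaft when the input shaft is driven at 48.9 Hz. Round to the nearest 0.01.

2.01 Hz

the input shaft → shaft B (chain, 29/27): 48.9 ÷ 1.0741 = 45.528 Hz
shaft B → shaft C (gear mesh, 108/46): 45.528 ÷ 2.3478 = 19.391 Hz
shaft C → shaft D (internal gear, 126/48): 19.391 ÷ 2.625 = 7.3872 Hz
shaft D → shaft E (belt, 3.3/5.5): 7.3872 ÷ 0.6 = 12.312 Hz
shaft E → the output shaft (chain, 159/26): 12.312 ÷ 6.1154 = 2.0133 Hz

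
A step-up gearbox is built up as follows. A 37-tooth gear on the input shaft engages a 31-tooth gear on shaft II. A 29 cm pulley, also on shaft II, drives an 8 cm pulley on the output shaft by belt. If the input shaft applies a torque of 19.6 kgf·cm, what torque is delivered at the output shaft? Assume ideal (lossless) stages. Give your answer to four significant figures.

gear mesh 31/37 = 0.83784 → τ = 19.6·0.83784 = 16.422 kgf·cm
belt 8/29 = 0.27586 → τ = 16.422·0.27586 = 4.5301 kgf·cm

4.530 kgf·cm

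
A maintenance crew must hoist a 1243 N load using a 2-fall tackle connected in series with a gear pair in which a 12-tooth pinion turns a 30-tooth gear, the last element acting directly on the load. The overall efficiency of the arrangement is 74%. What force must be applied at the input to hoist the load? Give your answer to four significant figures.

Block-and-tackle MA = number of supporting rope parts = 2.
Gear pair MA = 30/12 = 2.5.
Combined ideal MA = 2 × 2.5 = 5.
Actual MA = 5 × 0.74 = 3.7.
Effort = load / actual MA = 1243 / 3.7 = 335.95 N.

335.9 N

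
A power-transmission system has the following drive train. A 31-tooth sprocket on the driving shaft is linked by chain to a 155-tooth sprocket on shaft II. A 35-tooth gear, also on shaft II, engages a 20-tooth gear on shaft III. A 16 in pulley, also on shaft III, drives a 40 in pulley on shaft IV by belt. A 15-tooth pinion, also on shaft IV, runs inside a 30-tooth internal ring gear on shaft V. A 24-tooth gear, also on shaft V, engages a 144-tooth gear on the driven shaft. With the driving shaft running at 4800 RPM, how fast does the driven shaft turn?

56 RPM

Chain: ratio = 155/31 = 5, so shaft II turns at 4800 / 5 = 960 RPM.
Gear mesh: ratio = 20/35 = 0.57143, so shaft III turns at 960 / 0.57143 = 1680 RPM.
Belt: ratio = 40/16 = 2.5, so shaft IV turns at 1680 / 2.5 = 672 RPM.
Internal gear: ratio = 30/15 = 2, so shaft V turns at 672 / 2 = 336 RPM.
Gear mesh: ratio = 144/24 = 6, so the driven shaft turns at 336 / 6 = 56 RPM.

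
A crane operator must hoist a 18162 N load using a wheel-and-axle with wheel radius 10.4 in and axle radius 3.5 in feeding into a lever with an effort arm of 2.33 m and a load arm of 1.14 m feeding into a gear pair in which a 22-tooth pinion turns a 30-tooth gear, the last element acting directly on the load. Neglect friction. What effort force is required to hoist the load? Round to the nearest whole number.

2193 N

Wheel-and-axle MA = R/r = 10.4/3.5 = 2.9714.
Lever MA = effort arm / load arm = 2.33/1.14 = 2.0439.
Gear pair MA = 30/22 = 1.3636.
Combined ideal MA = 2.9714 × 2.0439 × 1.3636 = 8.2816.
Effort = load / MA = 18162 / 8.2816 = 2193.1 N.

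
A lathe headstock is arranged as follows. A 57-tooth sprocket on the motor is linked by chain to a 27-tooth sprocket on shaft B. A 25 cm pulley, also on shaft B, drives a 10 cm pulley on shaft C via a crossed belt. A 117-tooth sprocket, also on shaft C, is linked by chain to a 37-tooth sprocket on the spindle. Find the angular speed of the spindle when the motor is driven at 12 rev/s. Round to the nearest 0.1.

200.3 rev/s

chain 27/57 = 0.47368 → 12/0.47368 = 25.333 rev/s
belt 10/25 = 0.4 → 25.333/0.4 = 63.333 rev/s
chain 37/117 = 0.31624 → 63.333/0.31624 = 200.27 rev/s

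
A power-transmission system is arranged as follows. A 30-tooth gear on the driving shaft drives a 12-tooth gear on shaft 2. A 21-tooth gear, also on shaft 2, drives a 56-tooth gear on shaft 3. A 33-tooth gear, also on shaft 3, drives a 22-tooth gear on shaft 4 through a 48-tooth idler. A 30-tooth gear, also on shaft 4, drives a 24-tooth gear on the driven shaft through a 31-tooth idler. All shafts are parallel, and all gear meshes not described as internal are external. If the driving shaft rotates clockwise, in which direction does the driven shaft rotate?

clockwise

the driving shaft → shaft 2: external mesh, 1 reversal → CCW.
shaft 2 → shaft 3: external mesh, 1 reversal → CW.
shaft 3 → shaft 4: driver → idler → driven is 2 external meshes, 2 reversals → CW.
shaft 4 → the driven shaft: driver → idler → driven is 2 external meshes, 2 reversals → CW.
6 reversals in total — an even number — so the driven shaft turns the same way as the driving shaft.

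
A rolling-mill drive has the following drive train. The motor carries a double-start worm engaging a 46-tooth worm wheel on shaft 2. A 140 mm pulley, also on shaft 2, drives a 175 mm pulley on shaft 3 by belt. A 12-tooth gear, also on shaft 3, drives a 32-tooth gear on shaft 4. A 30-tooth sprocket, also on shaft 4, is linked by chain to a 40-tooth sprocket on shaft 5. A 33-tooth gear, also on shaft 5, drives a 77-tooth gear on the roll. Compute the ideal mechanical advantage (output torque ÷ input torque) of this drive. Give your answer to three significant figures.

239

Each stage contributes driven/driver: worm 46/2 = 23, belt 175/140 = 1.25, gear mesh 32/12 = 2.6667, chain 40/30 = 1.3333, gear mesh 77/33 = 2.3333.
Overall: 23 × 1.25 × 2.6667 × 1.3333 × 2.3333 = 238.52.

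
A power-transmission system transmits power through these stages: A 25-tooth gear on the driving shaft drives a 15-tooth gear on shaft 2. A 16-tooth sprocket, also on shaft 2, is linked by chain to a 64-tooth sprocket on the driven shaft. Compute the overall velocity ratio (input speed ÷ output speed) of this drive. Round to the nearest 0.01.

2.40

Each stage contributes driven/driver: gear mesh 15/25 = 0.6, chain 64/16 = 4.
Overall: 0.6 × 4 = 2.4.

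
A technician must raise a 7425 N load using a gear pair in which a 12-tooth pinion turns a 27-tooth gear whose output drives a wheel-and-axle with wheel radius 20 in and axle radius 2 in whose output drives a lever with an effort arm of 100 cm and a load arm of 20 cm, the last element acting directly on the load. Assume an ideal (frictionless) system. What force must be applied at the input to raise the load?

66 N

Gear pair MA = 27/12 = 2.25.
Wheel-and-axle MA = R/r = 20/2 = 10.
Lever MA = effort arm / load arm = 100/20 = 5.
Combined ideal MA = 2.25 × 10 × 5 = 112.5.
Effort = load / MA = 7425 / 112.5 = 66 N.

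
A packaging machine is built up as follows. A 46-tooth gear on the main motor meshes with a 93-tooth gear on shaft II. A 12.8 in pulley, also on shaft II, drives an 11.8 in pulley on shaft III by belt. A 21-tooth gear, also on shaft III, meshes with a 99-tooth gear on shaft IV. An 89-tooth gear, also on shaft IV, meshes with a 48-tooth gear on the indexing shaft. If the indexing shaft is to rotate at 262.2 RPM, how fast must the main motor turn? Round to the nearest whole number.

Overall ratio R = 2.0217 × 0.92188 × 4.7143 × 0.53933 = 4.7388.
Required input speed = output speed × R = 262.2 × 4.7388 = 1242.5 RPM.

1243 RPM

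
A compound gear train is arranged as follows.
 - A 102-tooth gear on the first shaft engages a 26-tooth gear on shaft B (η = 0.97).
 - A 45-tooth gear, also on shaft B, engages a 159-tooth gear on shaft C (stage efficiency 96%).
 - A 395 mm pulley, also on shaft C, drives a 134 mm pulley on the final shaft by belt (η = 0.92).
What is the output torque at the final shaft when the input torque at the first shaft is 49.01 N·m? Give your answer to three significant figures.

12.8 N·m

After the gear mesh (26/102): 49.01 × 0.2549 × 0.97 = 12.118 N·m
After the gear mesh (159/45): 12.118 × 3.5333 × 0.96 = 41.104 N·m
After the belt (134/395): 41.104 × 0.33924 × 0.92 = 12.829 N·m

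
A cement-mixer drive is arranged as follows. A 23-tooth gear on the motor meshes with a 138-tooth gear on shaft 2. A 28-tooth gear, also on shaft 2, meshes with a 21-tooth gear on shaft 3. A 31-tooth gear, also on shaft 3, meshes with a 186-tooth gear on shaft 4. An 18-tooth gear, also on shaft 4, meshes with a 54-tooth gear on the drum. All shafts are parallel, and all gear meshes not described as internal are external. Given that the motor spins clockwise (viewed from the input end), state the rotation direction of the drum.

clockwise

the motor → shaft 2: external mesh, 1 reversal → CCW.
shaft 2 → shaft 3: external mesh, 1 reversal → CW.
shaft 3 → shaft 4: external mesh, 1 reversal → CCW.
shaft 4 → the drum: external mesh, 1 reversal → CW.
4 reversals in total — an even number — so the drum turns the same way as the motor.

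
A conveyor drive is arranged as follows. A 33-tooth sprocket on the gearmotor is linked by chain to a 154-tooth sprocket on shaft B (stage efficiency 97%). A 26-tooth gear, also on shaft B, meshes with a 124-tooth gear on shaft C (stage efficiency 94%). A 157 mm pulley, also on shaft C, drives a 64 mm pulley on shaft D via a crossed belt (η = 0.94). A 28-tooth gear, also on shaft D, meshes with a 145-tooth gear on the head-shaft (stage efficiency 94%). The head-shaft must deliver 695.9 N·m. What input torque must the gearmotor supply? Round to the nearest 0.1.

18.4 N·m

Overall ratio R = 4.6667 × 4.7692 × 0.40764 × 5.1786 = 46.984; overall efficiency η = 0.97 × 0.94 × 0.94 × 0.94 = 0.8057.
Input torque = output torque / (R × η) = 695.9 / (46.984 × 0.8057) = 18.384 N·m.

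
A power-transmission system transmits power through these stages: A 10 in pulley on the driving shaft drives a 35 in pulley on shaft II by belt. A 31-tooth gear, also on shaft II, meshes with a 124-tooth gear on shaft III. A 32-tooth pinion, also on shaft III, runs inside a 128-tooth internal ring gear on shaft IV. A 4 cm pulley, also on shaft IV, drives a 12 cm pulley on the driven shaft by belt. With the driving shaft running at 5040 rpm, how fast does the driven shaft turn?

belt 35/10 = 3.5 → 5040/3.5 = 1440 rpm
gear mesh 124/31 = 4 → 1440/4 = 360 rpm
internal gear 128/32 = 4 → 360/4 = 90 rpm
belt 12/4 = 3 → 90/3 = 30 rpm

30 rpm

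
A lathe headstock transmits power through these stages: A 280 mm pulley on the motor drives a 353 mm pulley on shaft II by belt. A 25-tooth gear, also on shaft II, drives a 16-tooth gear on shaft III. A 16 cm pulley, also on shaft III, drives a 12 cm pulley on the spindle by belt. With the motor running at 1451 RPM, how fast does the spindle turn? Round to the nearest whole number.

the motor → shaft II (belt, 353/280): 1451 ÷ 1.2607 = 1150.9 RPM
shaft II → shaft III (gear mesh, 16/25): 1150.9 ÷ 0.64 = 1798.3 RPM
shaft III → the spindle (belt, 12/16): 1798.3 ÷ 0.75 = 2397.8 RPM

2398 RPM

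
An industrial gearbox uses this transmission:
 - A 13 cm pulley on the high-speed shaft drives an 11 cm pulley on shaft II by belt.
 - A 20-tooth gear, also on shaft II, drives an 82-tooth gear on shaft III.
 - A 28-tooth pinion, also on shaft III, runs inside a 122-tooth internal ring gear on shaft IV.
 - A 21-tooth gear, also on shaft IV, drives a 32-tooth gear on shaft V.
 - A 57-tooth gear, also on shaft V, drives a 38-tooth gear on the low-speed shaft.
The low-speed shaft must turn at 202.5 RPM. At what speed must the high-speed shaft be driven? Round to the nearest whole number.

3110 RPM

Overall ratio R = 0.84615 × 4.1 × 4.3571 × 1.5238 × 0.66667 = 15.356.
Required input speed = output speed × R = 202.5 × 15.356 = 3109.6 RPM.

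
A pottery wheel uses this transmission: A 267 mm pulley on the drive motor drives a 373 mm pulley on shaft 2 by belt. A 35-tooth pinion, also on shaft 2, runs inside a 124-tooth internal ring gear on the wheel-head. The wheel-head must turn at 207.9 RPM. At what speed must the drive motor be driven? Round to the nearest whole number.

Overall ratio R = 1.397 × 3.5429 = 4.9494.
Required input speed = output speed × R = 207.9 × 4.9494 = 1029 RPM.

1029 RPM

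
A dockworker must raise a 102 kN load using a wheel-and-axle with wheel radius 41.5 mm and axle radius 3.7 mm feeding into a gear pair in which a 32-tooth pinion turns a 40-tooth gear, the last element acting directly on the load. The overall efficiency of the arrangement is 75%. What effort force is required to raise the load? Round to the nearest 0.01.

Wheel-and-axle MA = R/r = 41.5/3.7 = 11.216.
Gear pair MA = 40/32 = 1.25.
Combined ideal MA = 11.216 × 1.25 = 14.02.
Actual MA = 14.02 × 0.75 = 10.515.
Effort = load / actual MA = 102 / 10.515 = 9.7002 kN.

9.70 kN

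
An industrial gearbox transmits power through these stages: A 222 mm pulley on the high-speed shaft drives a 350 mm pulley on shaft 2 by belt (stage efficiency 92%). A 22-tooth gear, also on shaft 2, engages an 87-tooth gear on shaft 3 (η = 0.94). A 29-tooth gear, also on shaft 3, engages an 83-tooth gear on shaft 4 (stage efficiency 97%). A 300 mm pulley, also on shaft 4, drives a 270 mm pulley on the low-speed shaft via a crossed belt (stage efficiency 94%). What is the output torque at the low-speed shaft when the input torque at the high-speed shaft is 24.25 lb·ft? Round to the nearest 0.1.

307.1 lb·ft

Belt: ratio = 350/222 = 1.5766; torque at shaft 2 = 24.25 × 1.5766 × 0.92 = 35.173 lb·ft.
Gear mesh: ratio = 87/22 = 3.9545; torque at shaft 3 = 35.173 × 3.9545 × 0.94 = 130.75 lb·ft.
Gear mesh: ratio = 83/29 = 2.8621; torque at shaft 4 = 130.75 × 2.8621 × 0.97 = 362.99 lb·ft.
Belt: ratio = 270/300 = 0.9; torque at the low-speed shaft = 362.99 × 0.9 × 0.94 = 307.09 lb·ft.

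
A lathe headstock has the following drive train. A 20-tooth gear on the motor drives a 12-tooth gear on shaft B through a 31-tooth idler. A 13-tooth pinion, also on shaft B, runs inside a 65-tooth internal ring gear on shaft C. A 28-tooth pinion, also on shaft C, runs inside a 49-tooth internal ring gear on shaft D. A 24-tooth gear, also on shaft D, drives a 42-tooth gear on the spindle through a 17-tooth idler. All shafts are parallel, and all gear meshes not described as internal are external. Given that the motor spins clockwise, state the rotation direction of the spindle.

clockwise

the motor → shaft B: driver → idler → driven is 2 external meshes, 2 reversals → CW.
shaft B → shaft C: internal mesh, same direction → CW.
shaft C → shaft D: internal mesh, same direction → CW.
shaft D → the spindle: driver → idler → driven is 2 external meshes, 2 reversals → CW.
4 reversals in total — an even number — so the spindle turns the same way as the motor.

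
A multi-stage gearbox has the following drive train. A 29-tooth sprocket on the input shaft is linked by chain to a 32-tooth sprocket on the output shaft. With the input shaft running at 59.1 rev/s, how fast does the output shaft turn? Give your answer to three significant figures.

53.6 rev/s

chain 32/29 = 1.1034 → 59.1/1.1034 = 53.559 rev/s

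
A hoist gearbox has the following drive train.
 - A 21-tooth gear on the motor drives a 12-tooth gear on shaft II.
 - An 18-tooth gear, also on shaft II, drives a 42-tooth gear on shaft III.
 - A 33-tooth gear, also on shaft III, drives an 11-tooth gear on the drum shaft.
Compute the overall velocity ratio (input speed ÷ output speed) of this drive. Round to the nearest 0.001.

Each stage contributes driven/driver: gear mesh 12/21 = 0.57143, gear mesh 42/18 = 2.3333, gear mesh 11/33 = 0.33333.
Overall: 0.57143 × 2.3333 × 0.33333 = 0.44444.

0.444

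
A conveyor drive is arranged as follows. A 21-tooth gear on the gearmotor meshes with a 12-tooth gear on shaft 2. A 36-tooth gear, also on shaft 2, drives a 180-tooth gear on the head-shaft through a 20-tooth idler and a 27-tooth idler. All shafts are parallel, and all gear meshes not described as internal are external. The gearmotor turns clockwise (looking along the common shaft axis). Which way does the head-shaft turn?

clockwise

the gearmotor → shaft 2: external mesh, 1 reversal → CCW.
shaft 2 → the head-shaft: driver → idler → idler → driven is 3 external meshes, 3 reversals → CW.
4 reversals in total — an even number — so the head-shaft turns the same way as the gearmotor.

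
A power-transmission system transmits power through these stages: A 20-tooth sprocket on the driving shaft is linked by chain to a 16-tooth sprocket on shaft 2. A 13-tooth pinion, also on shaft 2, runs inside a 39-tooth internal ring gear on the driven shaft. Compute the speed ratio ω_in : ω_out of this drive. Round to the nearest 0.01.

2.40

Each stage contributes driven/driver: chain 16/20 = 0.8, internal gear 39/13 = 3.
Overall: 0.8 × 3 = 2.4.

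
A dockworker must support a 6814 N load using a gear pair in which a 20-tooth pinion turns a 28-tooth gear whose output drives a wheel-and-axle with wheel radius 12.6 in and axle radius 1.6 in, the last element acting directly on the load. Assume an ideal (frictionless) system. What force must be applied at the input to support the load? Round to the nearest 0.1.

618.0 N

Gear pair MA = 28/20 = 1.4.
Wheel-and-axle MA = R/r = 12.6/1.6 = 7.875.
Combined ideal MA = 1.4 × 7.875 = 11.025.
Effort = load / MA = 6814 / 11.025 = 618.05 N.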